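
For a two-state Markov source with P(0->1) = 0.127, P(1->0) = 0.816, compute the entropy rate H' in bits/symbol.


Stationary distribution: pi_0 = p10/(p01+p10) = 0.8653, pi_1 = 0.1347. Entropy rate H' = pi_0*H(p01) + pi_1*H(p10) = 0.8653*0.5492 + 0.1347*0.6887 = 0.568

0.568 bits/symbol


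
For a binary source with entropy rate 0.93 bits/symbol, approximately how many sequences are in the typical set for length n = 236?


log2|A_typical| = nH = 236 * 0.93 = 219.48, so |A_typical| ~ 2^219.48 = 1.175e+66

1.175e+66


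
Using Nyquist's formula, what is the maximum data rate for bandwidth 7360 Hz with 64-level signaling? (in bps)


Rate = 2 * B * log2(M) = 2 * 7360 * 6.0 = 88320.0

88320.0 bps


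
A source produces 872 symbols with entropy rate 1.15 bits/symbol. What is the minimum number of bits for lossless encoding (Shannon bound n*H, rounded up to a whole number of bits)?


Minimum bits >= n * H = 872 * 1.15 = 1002.8, rounded up to a whole number of bits = 1003

1003 bits


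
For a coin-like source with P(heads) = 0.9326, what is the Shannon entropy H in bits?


H = -p*log2(p) - (1-p)*log2(1-p). -0.9326*log2(0.9326) = 0.093885; -0.0674*log2(0.0674) = 0.262261. H = 0.093885 + 0.262261 = 0.3561

0.3561 bits


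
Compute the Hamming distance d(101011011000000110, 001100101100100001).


Count differing positions: ^ . . ^ ^ ^ ^ ^ . ^ . . ^ . . ^ ^ ^ = 11 differences

11


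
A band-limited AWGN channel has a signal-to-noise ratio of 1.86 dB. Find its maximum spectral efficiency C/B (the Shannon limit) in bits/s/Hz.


SNR_linear = 10^(1.86/10) = 1.5346; C/B = log2(1 + SNR_linear) = log2(1 + 1.5346) = 1.3418

1.3418 bits/s/Hz


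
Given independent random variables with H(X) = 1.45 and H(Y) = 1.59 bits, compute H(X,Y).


For independent variables, H(X,Y) = H(X) + H(Y) = 1.45 + 1.59 = 3.04

3.04 bits


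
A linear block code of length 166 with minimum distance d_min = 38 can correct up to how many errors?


Correction capability = floor((d-1)/2) = floor((38-1)/2) = 18

18 errors


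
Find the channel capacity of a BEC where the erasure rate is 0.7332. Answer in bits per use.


C = 1 - epsilon = 1 - 0.7332 = 0.2668

0.2668 bits


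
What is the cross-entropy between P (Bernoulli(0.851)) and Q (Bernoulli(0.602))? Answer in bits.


H(P,Q) = -p*log2(q) - (1-p)*log2(1-q). -0.851*log2(0.602) = 0.623072; -0.149*log2(0.398) = 0.198045. H(P,Q) = 0.623072 + 0.198045 = 0.8211

0.8211 bits


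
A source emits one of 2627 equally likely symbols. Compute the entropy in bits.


H = log2(n) = log2(2627) = 11.3592

11.3592 bits


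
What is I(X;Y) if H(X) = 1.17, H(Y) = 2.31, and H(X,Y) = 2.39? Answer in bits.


I(X;Y) = H(X) + H(Y) - H(X,Y) = 1.17 + 2.31 - 2.39 = 1.09

1.09 bits


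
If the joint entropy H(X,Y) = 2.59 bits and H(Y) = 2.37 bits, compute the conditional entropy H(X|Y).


H(X|Y) = H(X,Y) - H(Y) = 2.59 - 2.37 = 0.22

0.22 bits


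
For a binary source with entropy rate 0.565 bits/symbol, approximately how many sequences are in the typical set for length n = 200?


log2|A_typical| = nH = 200 * 0.565 = 113.0, so |A_typical| ~ 2^113.0 = 1.038e+34

1.038e+34


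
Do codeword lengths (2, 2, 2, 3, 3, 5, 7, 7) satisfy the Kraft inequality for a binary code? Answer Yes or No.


Kraft sum = sum(2^(-l_i)) = 1.0469, need <= 1. Result: violated (a binary prefix-free code with these lengths cannot exist)

No


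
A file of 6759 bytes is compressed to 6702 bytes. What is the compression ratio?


Ratio = original / compressed = 6759 / 6702 = 1.0085

1.0085


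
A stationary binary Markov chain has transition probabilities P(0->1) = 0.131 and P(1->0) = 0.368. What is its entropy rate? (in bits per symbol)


Stationary distribution: pi_0 = p10/(p01+p10) = 0.7375, pi_1 = 0.2625. Entropy rate H' = pi_0*H(p01) + pi_1*H(p10) = 0.7375*0.5602 + 0.2625*0.9491 = 0.6623

0.6623 bits/symbol


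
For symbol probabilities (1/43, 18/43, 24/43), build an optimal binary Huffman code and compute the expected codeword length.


Huffman construction (repeatedly merge the two least-probable nodes; each merge adds 1 bit to every symbol beneath it): 1/43 + 18/43 = 19/43; 19/43 + 24/43 = 1. Resulting codeword lengths (in the order the probabilities were given): (2, 2, 1). L_avg = sum(p_i * l_i) = 1/43*2 + 18/43*2 + 24/43*1 = 62/43 = 1.4419

1.4419 bits


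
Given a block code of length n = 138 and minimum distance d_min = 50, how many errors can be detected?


Detection capability = d_min - 1 = 50 - 1 = 49

49 errors


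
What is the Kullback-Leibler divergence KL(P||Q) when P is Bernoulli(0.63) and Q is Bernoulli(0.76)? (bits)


KL = p*log2(p/q) + (1-p)*log2((1-p)/(1-q)) = 0.63*log2(0.63/0.76) + 0.37*log2(0.37/0.24) = 0.0606

0.0606 bits


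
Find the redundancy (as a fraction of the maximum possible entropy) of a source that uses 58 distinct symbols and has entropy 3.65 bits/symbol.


H_max = log2(K) = log2(58) = 5.858 bits/symbol. Redundancy = 1 - H/H_max = 1 - 3.65/5.858 = 1 - 0.6231 = 0.3769

0.3769


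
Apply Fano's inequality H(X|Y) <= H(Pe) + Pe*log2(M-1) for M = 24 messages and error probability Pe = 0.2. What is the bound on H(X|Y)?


H(Pe) = -Pe*log2(Pe) - (1-Pe)*log2(1-Pe) = -0.2*log2(0.2) - 0.8*log2(0.8) = 0.464386 + 0.257542 = 0.7219. Pe*log2(M-1) = 0.2*log2(23) = 0.904712. Bound = H(Pe) + Pe*log2(M-1) = 0.464386 + 0.257542 + 0.904712 = 1.6266

1.6266 bits


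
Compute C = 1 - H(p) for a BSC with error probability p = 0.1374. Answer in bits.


H(p) = -p*log2(p) - (1-p)*log2(1-p) = -0.1374*log2(0.1374) - 0.8626*log2(0.8626) = 0.393451 + 0.183938 = 0.5774. C = 1 - H(p) = 1 - 0.5774 = 0.4226

0.4226 bits


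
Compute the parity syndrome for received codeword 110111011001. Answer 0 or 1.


Syndrome = XOR of all bits = 1 XOR 1 XOR 0 XOR 1 XOR 1 XOR 1 XOR 0 XOR 1 XOR 1 XOR 0 XOR 0 XOR 1 = 0

0


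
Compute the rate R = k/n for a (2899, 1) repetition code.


Rate = k/n = 1/2899

1/2899


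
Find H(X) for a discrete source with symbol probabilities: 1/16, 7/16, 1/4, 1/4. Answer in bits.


H = -sum(p_i * log2(p_i)). Terms: -(1/16)*log2(1/16) = 0.250000; -(7/16)*log2(7/16) = 0.521782; -(1/4)*log2(1/4) = 0.500000; -(1/4)*log2(1/4) = 0.500000. H = 0.250000 + 0.521782 + 0.500000 + 0.500000 = 1.7718

1.7718 bits


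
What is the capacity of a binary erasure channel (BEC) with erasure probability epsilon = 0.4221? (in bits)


C = 1 - epsilon = 1 - 0.4221 = 0.5779

0.5779 bits


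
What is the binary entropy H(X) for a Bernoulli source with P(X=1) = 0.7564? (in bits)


H = -p*log2(p) - (1-p)*log2(1-p). -0.7564*log2(0.7564) = 0.304662; -0.2436*log2(0.2436) = 0.496314. H = 0.304662 + 0.496314 = 0.801

0.801 bits


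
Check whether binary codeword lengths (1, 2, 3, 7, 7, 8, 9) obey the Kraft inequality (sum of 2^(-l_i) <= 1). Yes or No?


Kraft sum = sum(2^(-l_i)) = 0.8965, need <= 1. Result: satisfied (a binary prefix-free code with these lengths exists)

Yes


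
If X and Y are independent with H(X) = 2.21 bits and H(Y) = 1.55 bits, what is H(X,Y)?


For independent variables, H(X,Y) = H(X) + H(Y) = 2.21 + 1.55 = 3.76

3.76 bits


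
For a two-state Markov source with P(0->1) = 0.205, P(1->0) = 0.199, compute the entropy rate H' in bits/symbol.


Stationary distribution: pi_0 = p10/(p01+p10) = 0.4926, pi_1 = 0.5074. Entropy rate H' = pi_0*H(p01) + pi_1*H(p10) = 0.4926*0.7318 + 0.5074*0.7199 = 0.7258

0.7258 bits/symbol


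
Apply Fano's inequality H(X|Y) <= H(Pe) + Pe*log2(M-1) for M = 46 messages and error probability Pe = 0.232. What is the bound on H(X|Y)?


H(Pe) = -Pe*log2(Pe) - (1-Pe)*log2(1-Pe) = -0.232*log2(0.232) - 0.768*log2(0.768) = 0.489010 + 0.292471 = 0.7815. Pe*log2(M-1) = 0.232*log2(45) = 1.274110. Bound = H(Pe) + Pe*log2(M-1) = 0.489010 + 0.292471 + 1.274110 = 2.0556

2.0556 bits


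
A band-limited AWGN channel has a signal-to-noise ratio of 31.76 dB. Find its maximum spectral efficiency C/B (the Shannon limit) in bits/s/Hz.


SNR_linear = 10^(31.76/10) = 1499.6848; C/B = log2(1 + SNR_linear) = log2(1 + 1499.6848) = 10.5514

10.5514 bits/s/Hz


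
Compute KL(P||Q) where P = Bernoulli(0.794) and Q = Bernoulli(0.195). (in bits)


KL = p*log2(p/q) + (1-p)*log2((1-p)/(1-q)) = 0.794*log2(0.794/0.195) + 0.206*log2(0.206/0.805) = 1.2033

1.2033 bits


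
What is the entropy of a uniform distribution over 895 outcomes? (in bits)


H = log2(n) = log2(895) = 9.8057

9.8057 bits


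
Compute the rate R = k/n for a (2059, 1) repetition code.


Rate = k/n = 1/2059

1/2059


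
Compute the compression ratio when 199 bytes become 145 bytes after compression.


Ratio = original / compressed = 199 / 145 = 1.3724

1.3724


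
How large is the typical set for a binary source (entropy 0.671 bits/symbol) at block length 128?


log2|A_typical| = nH = 128 * 0.671 = 85.888, so |A_typical| ~ 2^85.888 = 7.159e+25

7.159e+25


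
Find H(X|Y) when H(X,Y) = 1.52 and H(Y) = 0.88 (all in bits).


H(X|Y) = H(X,Y) - H(Y) = 1.52 - 0.88 = 0.64

0.64 bits


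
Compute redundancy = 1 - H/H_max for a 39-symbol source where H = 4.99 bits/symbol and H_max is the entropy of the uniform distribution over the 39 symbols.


H_max = log2(K) = log2(39) = 5.2854 bits/symbol. Redundancy = 1 - H/H_max = 1 - 4.99/5.2854 = 1 - 0.9441 = 0.0559

0.0559


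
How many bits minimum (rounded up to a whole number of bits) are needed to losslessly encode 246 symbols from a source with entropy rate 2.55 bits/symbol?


Minimum bits >= n * H = 246 * 2.55 = 627.3, rounded up to a whole number of bits = 628

628 bits


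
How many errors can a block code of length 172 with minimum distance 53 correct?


Correction capability = floor((d-1)/2) = floor((53-1)/2) = 26

26 errors


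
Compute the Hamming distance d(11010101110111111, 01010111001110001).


Count differing positions: ^ . . . . . ^ . ^ ^ ^ . . ^ ^ ^ . = 8 differences

8


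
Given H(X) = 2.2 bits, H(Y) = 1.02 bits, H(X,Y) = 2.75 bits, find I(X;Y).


I(X;Y) = H(X) + H(Y) - H(X,Y) = 2.2 + 1.02 - 2.75 = 0.47

0.47 bits


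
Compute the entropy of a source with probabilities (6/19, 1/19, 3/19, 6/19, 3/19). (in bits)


H = -sum(p_i * log2(p_i)). Terms: -(6/19)*log2(6/19) = 0.525147; -(1/19)*log2(1/19) = 0.223575; -(3/19)*log2(3/19) = 0.420468; -(6/19)*log2(6/19) = 0.525147; -(3/19)*log2(3/19) = 0.420468. H = 0.525147 + 0.223575 + 0.420468 + 0.525147 + 0.420468 = 2.1148

2.1148 bits


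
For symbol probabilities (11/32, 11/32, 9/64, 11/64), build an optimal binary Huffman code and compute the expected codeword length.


Huffman construction (repeatedly merge the two least-probable nodes; each merge adds 1 bit to every symbol beneath it): 9/64 + 11/64 = 5/16; 5/16 + 11/32 = 21/32; 11/32 + 21/32 = 1. Resulting codeword lengths (in the order the probabilities were given): (2, 1, 3, 3). L_avg = sum(p_i * l_i) = 11/32*2 + 11/32*1 + 9/64*3 + 11/64*3 = 63/32 = 1.9688

1.9688 bits


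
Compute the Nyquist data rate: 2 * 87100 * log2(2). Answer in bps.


Rate = 2 * B * log2(M) = 2 * 87100 * 1.0 = 174200.0

174200.0 bps


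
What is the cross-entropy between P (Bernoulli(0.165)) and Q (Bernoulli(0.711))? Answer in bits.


H(P,Q) = -p*log2(q) - (1-p)*log2(1-q). -0.165*log2(0.711) = 0.081193; -0.835*log2(0.289) = 1.495367. H(P,Q) = 0.081193 + 1.495367 = 1.5766

1.5766 bits


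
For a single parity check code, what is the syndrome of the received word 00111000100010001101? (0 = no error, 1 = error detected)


Syndrome = XOR of all bits = 0 XOR 0 XOR 1 XOR 1 XOR 1 XOR 0 XOR 0 XOR 0 XOR 1 XOR 0 XOR 0 XOR 0 XOR 1 XOR 0 XOR 0 XOR 0 XOR 1 XOR 1 XOR 0 XOR 1 = 0

0


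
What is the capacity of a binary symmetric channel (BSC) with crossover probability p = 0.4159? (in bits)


H(p) = -p*log2(p) - (1-p)*log2(1-p) = -0.4159*log2(0.4159) - 0.5841*log2(0.5841) = 0.526401 + 0.453094 = 0.9795. C = 1 - H(p) = 1 - 0.9795 = 0.0205

0.0205 bits


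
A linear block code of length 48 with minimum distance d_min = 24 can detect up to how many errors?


Detection capability = d_min - 1 = 24 - 1 = 23

23 errors


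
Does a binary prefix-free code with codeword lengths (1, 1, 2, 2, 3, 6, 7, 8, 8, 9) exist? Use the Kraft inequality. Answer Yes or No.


Kraft sum = sum(2^(-l_i)) = 1.6582, need <= 1. Result: violated (a binary prefix-free code with these lengths cannot exist)

No


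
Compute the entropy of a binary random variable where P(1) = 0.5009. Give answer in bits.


H = -p*log2(p) - (1-p)*log2(1-p). -0.5009*log2(0.5009) = 0.499600; -0.4991*log2(0.4991) = 0.500397. H = 0.499600 + 0.500397 = 1.0

1.0 bits


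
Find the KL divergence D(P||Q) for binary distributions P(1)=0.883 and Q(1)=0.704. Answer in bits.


KL = p*log2(p/q) + (1-p)*log2((1-p)/(1-q)) = 0.883*log2(0.883/0.704) + 0.117*log2(0.117/0.296) = 0.1319

0.1319 bits


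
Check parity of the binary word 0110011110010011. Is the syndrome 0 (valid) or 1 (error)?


Syndrome = XOR of all bits = 0 XOR 1 XOR 1 XOR 0 XOR 0 XOR 1 XOR 1 XOR 1 XOR 1 XOR 0 XOR 0 XOR 1 XOR 0 XOR 0 XOR 1 XOR 1 = 1

1


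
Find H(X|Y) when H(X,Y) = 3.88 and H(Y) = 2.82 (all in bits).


H(X|Y) = H(X,Y) - H(Y) = 3.88 - 2.82 = 1.06

1.06 bits


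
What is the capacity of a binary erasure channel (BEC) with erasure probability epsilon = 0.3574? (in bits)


C = 1 - epsilon = 1 - 0.3574 = 0.6426

0.6426 bits


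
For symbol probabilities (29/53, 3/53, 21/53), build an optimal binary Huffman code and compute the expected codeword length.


Huffman construction (repeatedly merge the two least-probable nodes; each merge adds 1 bit to every symbol beneath it): 3/53 + 21/53 = 24/53; 24/53 + 29/53 = 1. Resulting codeword lengths (in the order the probabilities were given): (1, 2, 2). L_avg = sum(p_i * l_i) = 29/53*1 + 3/53*2 + 21/53*2 = 77/53 = 1.4528

1.4528 bits


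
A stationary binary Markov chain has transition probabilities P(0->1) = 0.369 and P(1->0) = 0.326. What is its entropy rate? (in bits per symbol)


Stationary distribution: pi_0 = p10/(p01+p10) = 0.4691, pi_1 = 0.5309. Entropy rate H' = pi_0*H(p01) + pi_1*H(p10) = 0.4691*0.9499 + 0.5309*0.9108 = 0.9291

0.9291 bits/symbol


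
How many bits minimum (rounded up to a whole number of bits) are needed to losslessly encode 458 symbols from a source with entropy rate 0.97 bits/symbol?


Minimum bits >= n * H = 458 * 0.97 = 444.26, rounded up to a whole number of bits = 445

445 bits


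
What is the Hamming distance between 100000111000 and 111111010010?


Count differing positions: . ^ ^ ^ ^ ^ ^ . ^ . ^ . = 8 differences

8


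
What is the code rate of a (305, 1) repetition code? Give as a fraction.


Rate = k/n = 1/305

1/305


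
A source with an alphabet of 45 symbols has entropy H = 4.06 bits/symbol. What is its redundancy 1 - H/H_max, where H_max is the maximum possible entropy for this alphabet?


H_max = log2(K) = log2(45) = 5.4919 bits/symbol. Redundancy = 1 - H/H_max = 1 - 4.06/5.4919 = 1 - 0.7393 = 0.2607

0.2607


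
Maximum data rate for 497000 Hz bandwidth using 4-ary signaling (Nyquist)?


Rate = 2 * B * log2(M) = 2 * 497000 * 2.0 = 1988000.0

1988000.0 bps


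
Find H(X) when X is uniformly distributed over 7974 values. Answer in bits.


H = log2(n) = log2(7974) = 12.9611

12.9611 bits


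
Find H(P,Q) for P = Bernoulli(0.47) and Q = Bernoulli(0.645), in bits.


H(P,Q) = -p*log2(q) - (1-p)*log2(1-q). -0.47*log2(0.645) = 0.297336; -0.53*log2(0.355) = 0.791878. H(P,Q) = 0.297336 + 0.791878 = 1.0892

1.0892 bits


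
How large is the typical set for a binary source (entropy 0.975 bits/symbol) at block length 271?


log2|A_typical| = nH = 271 * 0.975 = 264.225, so |A_typical| ~ 2^264.225 = 3.465e+79

3.465e+79


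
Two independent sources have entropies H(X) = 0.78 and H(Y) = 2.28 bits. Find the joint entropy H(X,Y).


For independent variables, H(X,Y) = H(X) + H(Y) = 0.78 + 2.28 = 3.06

3.06 bits


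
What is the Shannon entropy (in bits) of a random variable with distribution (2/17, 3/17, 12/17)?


H = -sum(p_i * log2(p_i)). Terms: -(2/17)*log2(2/17) = 0.363231; -(3/17)*log2(3/17) = 0.441618; -(12/17)*log2(12/17) = 0.354706. H = 0.363231 + 0.441618 + 0.354706 = 1.1596

1.1596 bits


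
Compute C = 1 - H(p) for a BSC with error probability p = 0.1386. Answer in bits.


H(p) = -p*log2(p) - (1-p)*log2(1-p) = -0.1386*log2(0.1386) - 0.8614*log2(0.8614) = 0.395149 + 0.185412 = 0.5806. C = 1 - H(p) = 1 - 0.5806 = 0.4194

0.4194 bits


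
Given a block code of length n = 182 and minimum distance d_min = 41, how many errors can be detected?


Detection capability = d_min - 1 = 41 - 1 = 40

40 errors


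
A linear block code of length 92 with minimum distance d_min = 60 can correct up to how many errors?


Correction capability = floor((d-1)/2) = floor((60-1)/2) = 29

29 errors


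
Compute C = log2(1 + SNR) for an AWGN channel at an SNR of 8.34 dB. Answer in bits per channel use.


SNR_linear = 10^(8.34/10) = 6.8234; C = log2(1 + SNR_linear) = log2(1 + 6.8234) = 2.9678

2.9678 bits/channel use


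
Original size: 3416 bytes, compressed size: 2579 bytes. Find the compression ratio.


Ratio = original / compressed = 3416 / 2579 = 1.3245

1.3245


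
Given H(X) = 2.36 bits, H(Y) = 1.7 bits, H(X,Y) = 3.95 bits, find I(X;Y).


I(X;Y) = H(X) + H(Y) - H(X,Y) = 2.36 + 1.7 - 3.95 = 0.11

0.11 bits


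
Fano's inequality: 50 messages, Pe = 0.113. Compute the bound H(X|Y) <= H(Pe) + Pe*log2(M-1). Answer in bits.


H(Pe) = -Pe*log2(Pe) - (1-Pe)*log2(1-Pe) = -0.113*log2(0.113) - 0.887*log2(0.887) = 0.355453 + 0.153446 = 0.5089. Pe*log2(M-1) = 0.113*log2(49) = 0.634462. Bound = H(Pe) + Pe*log2(M-1) = 0.355453 + 0.153446 + 0.634462 = 1.1434

1.1434 bits


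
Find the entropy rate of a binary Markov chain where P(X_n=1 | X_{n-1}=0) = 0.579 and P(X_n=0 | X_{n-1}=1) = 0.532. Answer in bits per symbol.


Stationary distribution: pi_0 = p10/(p01+p10) = 0.4788, pi_1 = 0.5212. Entropy rate H' = pi_0*H(p01) + pi_1*H(p10) = 0.4788*0.9819 + 0.5212*0.997 = 0.9898

0.9898 bits/symbol


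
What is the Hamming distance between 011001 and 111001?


Count differing positions: ^ . . . . . = 1 differences

1


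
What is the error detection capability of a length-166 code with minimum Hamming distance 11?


Detection capability = d_min - 1 = 11 - 1 = 10

10 errors


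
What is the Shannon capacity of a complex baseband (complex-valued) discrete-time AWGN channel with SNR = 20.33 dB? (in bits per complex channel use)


SNR_linear = 10^(20.33/10) = 107.8947; C = log2(1 + SNR_linear) = log2(1 + 107.8947) = 6.7668

6.7668 bits/channel use


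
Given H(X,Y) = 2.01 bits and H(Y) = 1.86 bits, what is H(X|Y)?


H(X|Y) = H(X,Y) - H(Y) = 2.01 - 1.86 = 0.15

0.15 bits


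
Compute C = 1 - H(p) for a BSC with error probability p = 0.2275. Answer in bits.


H(p) = -p*log2(p) - (1-p)*log2(1-p) = -0.2275*log2(0.2275) - 0.7725*log2(0.7725) = 0.485954 + 0.287674 = 0.7736. C = 1 - H(p) = 1 - 0.7736 = 0.2264

0.2264 bits


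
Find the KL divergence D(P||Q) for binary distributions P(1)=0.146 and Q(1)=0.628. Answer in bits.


KL = p*log2(p/q) + (1-p)*log2((1-p)/(1-q)) = 0.146*log2(0.146/0.628) + 0.854*log2(0.854/0.372) = 0.7166

0.7166 bits


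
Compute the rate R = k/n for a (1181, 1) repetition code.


Rate = k/n = 1/1181

1/1181


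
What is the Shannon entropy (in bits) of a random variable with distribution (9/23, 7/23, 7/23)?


H = -sum(p_i * log2(p_i)). Terms: -(9/23)*log2(9/23) = 0.529684; -(7/23)*log2(7/23) = 0.522324; -(7/23)*log2(7/23) = 0.522324. H = 0.529684 + 0.522324 + 0.522324 = 1.5743

1.5743 bits


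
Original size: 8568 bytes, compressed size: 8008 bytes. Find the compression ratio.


Ratio = original / compressed = 8568 / 8008 = 1.0699

1.0699


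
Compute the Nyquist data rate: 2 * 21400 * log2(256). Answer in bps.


Rate = 2 * B * log2(M) = 2 * 21400 * 8.0 = 342400.0

342400.0 bps


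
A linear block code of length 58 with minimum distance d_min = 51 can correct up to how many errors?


Correction capability = floor((d-1)/2) = floor((51-1)/2) = 25

25 errors


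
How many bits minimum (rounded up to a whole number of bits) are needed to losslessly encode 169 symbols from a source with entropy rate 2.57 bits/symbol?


Minimum bits >= n * H = 169 * 2.57 = 434.33, rounded up to a whole number of bits = 435

435 bits


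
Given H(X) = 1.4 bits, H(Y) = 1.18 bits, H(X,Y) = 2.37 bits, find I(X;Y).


I(X;Y) = H(X) + H(Y) - H(X,Y) = 1.4 + 1.18 - 2.37 = 0.21

0.21 bits


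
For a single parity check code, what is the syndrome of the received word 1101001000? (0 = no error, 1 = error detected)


Syndrome = XOR of all bits = 1 XOR 1 XOR 0 XOR 1 XOR 0 XOR 0 XOR 1 XOR 0 XOR 0 XOR 0 = 0

0


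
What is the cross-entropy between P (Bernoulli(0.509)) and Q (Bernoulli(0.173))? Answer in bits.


H(P,Q) = -p*log2(q) - (1-p)*log2(1-q). -0.509*log2(0.173) = 1.288358; -0.491*log2(0.827) = 0.134554. H(P,Q) = 1.288358 + 0.134554 = 1.4229

1.4229 bits


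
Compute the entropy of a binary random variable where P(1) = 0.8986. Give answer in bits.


H = -p*log2(p) - (1-p)*log2(1-p). -0.8986*log2(0.8986) = 0.138608; -0.1014*log2(0.1014) = 0.334810. H = 0.138608 + 0.334810 = 0.4734

0.4734 bits


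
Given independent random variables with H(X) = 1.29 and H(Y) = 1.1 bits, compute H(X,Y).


For independent variables, H(X,Y) = H(X) + H(Y) = 1.29 + 1.1 = 2.39

2.39 bits


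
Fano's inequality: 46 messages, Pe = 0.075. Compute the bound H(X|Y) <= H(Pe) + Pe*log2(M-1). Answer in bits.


H(Pe) = -Pe*log2(Pe) - (1-Pe)*log2(1-Pe) = -0.075*log2(0.075) - 0.925*log2(0.925) = 0.280272 + 0.104039 = 0.3843. Pe*log2(M-1) = 0.075*log2(45) = 0.411889. Bound = H(Pe) + Pe*log2(M-1) = 0.280272 + 0.104039 + 0.411889 = 0.7962

0.7962 bits


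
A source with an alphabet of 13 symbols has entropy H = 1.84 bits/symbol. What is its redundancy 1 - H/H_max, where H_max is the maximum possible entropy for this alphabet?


H_max = log2(K) = log2(13) = 3.7004 bits/symbol. Redundancy = 1 - H/H_max = 1 - 1.84/3.7004 = 1 - 0.4972 = 0.5028

0.5028


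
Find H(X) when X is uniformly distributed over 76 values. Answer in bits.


H = log2(n) = log2(76) = 6.2479

6.2479 bits


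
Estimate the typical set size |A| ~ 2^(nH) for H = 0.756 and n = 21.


log2|A_typical| = nH = 21 * 0.756 = 15.876, so |A_typical| ~ 2^15.876 = 6.014e+04

6.014e+04


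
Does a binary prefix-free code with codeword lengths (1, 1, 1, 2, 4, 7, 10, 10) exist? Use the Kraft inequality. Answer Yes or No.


Kraft sum = sum(2^(-l_i)) = 1.8223, need <= 1. Result: violated (a binary prefix-free code with these lengths cannot exist)

No


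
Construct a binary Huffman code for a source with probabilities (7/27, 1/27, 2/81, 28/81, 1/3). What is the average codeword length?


Huffman construction (repeatedly merge the two least-probable nodes; each merge adds 1 bit to every symbol beneath it): 2/81 + 1/27 = 5/81; 5/81 + 7/27 = 26/81; 26/81 + 1/3 = 53/81; 28/81 + 53/81 = 1. Resulting codeword lengths (in the order the probabilities were given): (3, 4, 4, 1, 2). L_avg = sum(p_i * l_i) = 7/27*3 + 1/27*4 + 2/81*4 + 28/81*1 + 1/3*2 = 55/27 = 2.037

2.037 bits


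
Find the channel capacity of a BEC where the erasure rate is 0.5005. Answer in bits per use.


C = 1 - epsilon = 1 - 0.5005 = 0.4995

0.4995 bits


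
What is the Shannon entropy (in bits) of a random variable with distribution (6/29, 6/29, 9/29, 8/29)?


H = -sum(p_i * log2(p_i)). Terms: -(6/29)*log2(6/29) = 0.470280; -(6/29)*log2(6/29) = 0.470280; -(9/29)*log2(9/29) = 0.523879; -(8/29)*log2(8/29) = 0.512546. H = 0.470280 + 0.470280 + 0.523879 + 0.512546 = 1.977

1.977 bits


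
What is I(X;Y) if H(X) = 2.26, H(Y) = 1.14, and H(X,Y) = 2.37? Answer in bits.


I(X;Y) = H(X) + H(Y) - H(X,Y) = 2.26 + 1.14 - 2.37 = 1.03

1.03 bits


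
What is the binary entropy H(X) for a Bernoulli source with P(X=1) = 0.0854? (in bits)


H = -p*log2(p) - (1-p)*log2(1-p). -0.0854*log2(0.0854) = 0.303138; -0.9146*log2(0.9146) = 0.117789. H = 0.303138 + 0.117789 = 0.4209

0.4209 bits


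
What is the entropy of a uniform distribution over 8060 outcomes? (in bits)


H = log2(n) = log2(8060) = 12.9766

12.9766 bits


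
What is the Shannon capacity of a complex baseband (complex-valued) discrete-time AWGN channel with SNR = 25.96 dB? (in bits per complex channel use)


SNR_linear = 10^(25.96/10) = 394.4573; C = log2(1 + SNR_linear) = log2(1 + 394.4573) = 8.6274

8.6274 bits/channel use


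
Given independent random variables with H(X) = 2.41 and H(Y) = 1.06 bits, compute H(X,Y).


For independent variables, H(X,Y) = H(X) + H(Y) = 2.41 + 1.06 = 3.47

3.47 bits


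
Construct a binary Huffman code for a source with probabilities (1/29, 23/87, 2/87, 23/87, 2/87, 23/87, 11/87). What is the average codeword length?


Huffman construction (repeatedly merge the two least-probable nodes; each merge adds 1 bit to every symbol beneath it): 2/87 + 2/87 = 4/87; 1/29 + 4/87 = 7/87; 7/87 + 11/87 = 6/29; 6/29 + 23/87 = 41/87; 23/87 + 23/87 = 46/87; 41/87 + 46/87 = 1. Resulting codeword lengths (in the order the probabilities were given): (4, 2, 5, 2, 5, 2, 3). L_avg = sum(p_i * l_i) = 1/29*4 + 23/87*2 + 2/87*5 + 23/87*2 + 2/87*5 + 23/87*2 + 11/87*3 = 7/3 = 2.3333

2.3333 bits


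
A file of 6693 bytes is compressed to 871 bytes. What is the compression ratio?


Ratio = original / compressed = 6693 / 871 = 7.6843

7.6843


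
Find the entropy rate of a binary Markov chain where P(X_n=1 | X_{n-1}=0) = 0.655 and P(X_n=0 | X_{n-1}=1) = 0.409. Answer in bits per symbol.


Stationary distribution: pi_0 = p10/(p01+p10) = 0.3844, pi_1 = 0.6156. Entropy rate H' = pi_0*H(p01) + pi_1*H(p10) = 0.3844*0.9295 + 0.6156*0.976 = 0.9581

0.9581 bits/symbol


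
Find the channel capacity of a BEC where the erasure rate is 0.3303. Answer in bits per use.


C = 1 - epsilon = 1 - 0.3303 = 0.6697

0.6697 bits


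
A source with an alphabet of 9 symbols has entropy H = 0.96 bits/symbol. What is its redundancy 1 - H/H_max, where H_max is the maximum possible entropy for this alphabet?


H_max = log2(K) = log2(9) = 3.1699 bits/symbol. Redundancy = 1 - H/H_max = 1 - 0.96/3.1699 = 1 - 0.3028 = 0.6972

0.6972


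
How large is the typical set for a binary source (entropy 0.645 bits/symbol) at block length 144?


log2|A_typical| = nH = 144 * 0.645 = 92.88, so |A_typical| ~ 2^92.88 = 9.113e+27

9.113e+27


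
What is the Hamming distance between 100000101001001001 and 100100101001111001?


Count differing positions: . . . ^ . . . . . . . . ^ ^ . . . . = 3 differences

3


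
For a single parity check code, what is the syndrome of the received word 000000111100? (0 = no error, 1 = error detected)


Syndrome = XOR of all bits = 0 XOR 0 XOR 0 XOR 0 XOR 0 XOR 0 XOR 1 XOR 1 XOR 1 XOR 1 XOR 0 XOR 0 = 0

0


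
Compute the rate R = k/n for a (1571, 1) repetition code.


Rate = k/n = 1/1571

1/1571


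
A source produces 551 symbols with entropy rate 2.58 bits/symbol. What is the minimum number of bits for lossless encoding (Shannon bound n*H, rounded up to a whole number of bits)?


Minimum bits >= n * H = 551 * 2.58 = 1421.58, rounded up to a whole number of bits = 1422

1422 bits


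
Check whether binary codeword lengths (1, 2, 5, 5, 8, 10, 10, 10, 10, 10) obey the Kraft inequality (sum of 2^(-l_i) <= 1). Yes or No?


Kraft sum = sum(2^(-l_i)) = 0.8213, need <= 1. Result: satisfied (a binary prefix-free code with these lengths exists)

Yes


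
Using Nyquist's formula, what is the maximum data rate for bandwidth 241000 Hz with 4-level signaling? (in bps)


Rate = 2 * B * log2(M) = 2 * 241000 * 2.0 = 964000.0

964000.0 bps


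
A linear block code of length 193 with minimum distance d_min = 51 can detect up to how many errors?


Detection capability = d_min - 1 = 51 - 1 = 50

50 errors


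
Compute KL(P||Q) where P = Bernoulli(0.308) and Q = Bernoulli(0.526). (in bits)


KL = p*log2(p/q) + (1-p)*log2((1-p)/(1-q)) = 0.308*log2(0.308/0.526) + 0.692*log2(0.692/0.474) = 0.1399

0.1399 bits


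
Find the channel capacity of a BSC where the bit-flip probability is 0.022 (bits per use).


H(p) = -p*log2(p) - (1-p)*log2(1-p) = -0.022*log2(0.022) - 0.978*log2(0.978) = 0.121140 + 0.031388 = 0.1525. C = 1 - H(p) = 1 - 0.1525 = 0.8475

0.8475 bits


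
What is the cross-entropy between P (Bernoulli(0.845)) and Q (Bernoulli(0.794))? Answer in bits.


H(P,Q) = -p*log2(q) - (1-p)*log2(1-q). -0.845*log2(0.794) = 0.281207; -0.155*log2(0.206) = 0.353289. H(P,Q) = 0.281207 + 0.353289 = 0.6345

0.6345 bits


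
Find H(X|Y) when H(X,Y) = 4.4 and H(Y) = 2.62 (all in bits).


H(X|Y) = H(X,Y) - H(Y) = 4.4 - 2.62 = 1.78

1.78 bits


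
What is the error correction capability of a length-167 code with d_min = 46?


Correction capability = floor((d-1)/2) = floor((46-1)/2) = 22

22 errors


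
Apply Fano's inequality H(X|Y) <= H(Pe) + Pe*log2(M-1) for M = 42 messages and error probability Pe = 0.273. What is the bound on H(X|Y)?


H(Pe) = -Pe*log2(Pe) - (1-Pe)*log2(1-Pe) = -0.273*log2(0.273) - 0.727*log2(0.727) = 0.511336 + 0.334400 = 0.8457. Pe*log2(M-1) = 0.273*log2(41) = 1.462612. Bound = H(Pe) + Pe*log2(M-1) = 0.511336 + 0.334400 + 1.462612 = 2.3083

2.3083 bits


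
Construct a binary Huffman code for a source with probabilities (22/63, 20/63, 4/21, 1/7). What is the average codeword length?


Huffman construction (repeatedly merge the two least-probable nodes; each merge adds 1 bit to every symbol beneath it): 1/7 + 4/21 = 1/3; 20/63 + 1/3 = 41/63; 22/63 + 41/63 = 1. Resulting codeword lengths (in the order the probabilities were given): (1, 2, 3, 3). L_avg = sum(p_i * l_i) = 22/63*1 + 20/63*2 + 4/21*3 + 1/7*3 = 125/63 = 1.9841

1.9841 bits


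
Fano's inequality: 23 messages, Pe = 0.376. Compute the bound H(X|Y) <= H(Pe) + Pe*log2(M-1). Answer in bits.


H(Pe) = -Pe*log2(Pe) - (1-Pe)*log2(1-Pe) = -0.376*log2(0.376) - 0.624*log2(0.624) = 0.530609 + 0.424558 = 0.9552. Pe*log2(M-1) = 0.376*log2(22) = 1.676746. Bound = H(Pe) + Pe*log2(M-1) = 0.530609 + 0.424558 + 1.676746 = 2.6319

2.6319 bits


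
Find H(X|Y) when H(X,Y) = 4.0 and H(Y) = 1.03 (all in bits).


H(X|Y) = H(X,Y) - H(Y) = 4.0 - 1.03 = 2.97

2.97 bits


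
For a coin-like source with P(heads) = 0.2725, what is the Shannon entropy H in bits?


H = -p*log2(p) - (1-p)*log2(1-p). -0.2725*log2(0.2725) = 0.511121; -0.7275*log2(0.7275) = 0.333909. H = 0.511121 + 0.333909 = 0.845

0.845 bits


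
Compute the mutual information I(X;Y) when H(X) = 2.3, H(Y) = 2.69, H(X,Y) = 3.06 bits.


I(X;Y) = H(X) + H(Y) - H(X,Y) = 2.3 + 2.69 - 3.06 = 1.93

1.93 bits


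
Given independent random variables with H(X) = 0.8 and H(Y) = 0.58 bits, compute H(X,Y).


For independent variables, H(X,Y) = H(X) + H(Y) = 0.8 + 0.58 = 1.38

1.38 bits


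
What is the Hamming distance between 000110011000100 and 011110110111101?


Count differing positions: . ^ ^ . . . ^ . ^ ^ ^ ^ . . ^ = 8 differences

8


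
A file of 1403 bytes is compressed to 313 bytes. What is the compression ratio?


Ratio = original / compressed = 1403 / 313 = 4.4824

4.4824


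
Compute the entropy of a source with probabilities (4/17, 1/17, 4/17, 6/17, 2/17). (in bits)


H = -sum(p_i * log2(p_i)). Terms: -(4/17)*log2(4/17) = 0.491168; -(1/17)*log2(1/17) = 0.240439; -(4/17)*log2(4/17) = 0.491168; -(6/17)*log2(6/17) = 0.530294; -(2/17)*log2(2/17) = 0.363231. H = 0.491168 + 0.240439 + 0.491168 + 0.530294 + 0.363231 = 2.1163

2.1163 bits


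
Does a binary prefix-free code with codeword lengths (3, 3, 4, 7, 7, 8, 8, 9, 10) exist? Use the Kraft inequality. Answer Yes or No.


Kraft sum = sum(2^(-l_i)) = 0.3389, need <= 1. Result: satisfied (a binary prefix-free code with these lengths exists)

Yes


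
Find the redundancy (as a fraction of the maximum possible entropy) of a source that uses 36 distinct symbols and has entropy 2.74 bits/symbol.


H_max = log2(K) = log2(36) = 5.1699 bits/symbol. Redundancy = 1 - H/H_max = 1 - 2.74/5.1699 = 1 - 0.53 = 0.47

0.47


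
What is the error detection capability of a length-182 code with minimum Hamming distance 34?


Detection capability = d_min - 1 = 34 - 1 = 33

33 errors


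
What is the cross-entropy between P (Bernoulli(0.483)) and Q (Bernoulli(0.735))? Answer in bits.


H(P,Q) = -p*log2(q) - (1-p)*log2(1-q). -0.483*log2(0.735) = 0.214541; -0.517*log2(0.265) = 0.990539. H(P,Q) = 0.214541 + 0.990539 = 1.2051

1.2051 bits


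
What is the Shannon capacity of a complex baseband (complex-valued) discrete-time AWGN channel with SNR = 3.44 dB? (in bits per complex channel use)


SNR_linear = 10^(3.44/10) = 2.208; C = log2(1 + SNR_linear) = log2(1 + 2.208) = 1.6817

1.6817 bits/channel use


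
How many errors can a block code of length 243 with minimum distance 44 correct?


Correction capability = floor((d-1)/2) = floor((44-1)/2) = 21

21 errors


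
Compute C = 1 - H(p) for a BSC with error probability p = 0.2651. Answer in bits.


H(p) = -p*log2(p) - (1-p)*log2(1-p) = -0.2651*log2(0.2651) - 0.7349*log2(0.7349) = 0.507770 + 0.326575 = 0.8343. C = 1 - H(p) = 1 - 0.8343 = 0.1657

0.1657 bits


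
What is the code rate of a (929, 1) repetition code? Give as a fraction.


Rate = k/n = 1/929

1/929


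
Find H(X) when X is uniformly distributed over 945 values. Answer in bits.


H = log2(n) = log2(945) = 9.8842

9.8842 bits


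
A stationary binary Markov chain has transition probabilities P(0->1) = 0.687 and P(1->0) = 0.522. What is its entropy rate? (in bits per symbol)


Stationary distribution: pi_0 = p10/(p01+p10) = 0.4318, pi_1 = 0.5682. Entropy rate H' = pi_0*H(p01) + pi_1*H(p10) = 0.4318*0.8966 + 0.5682*0.9986 = 0.9546

0.9546 bits/symbol


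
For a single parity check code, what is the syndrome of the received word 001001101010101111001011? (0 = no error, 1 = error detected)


Syndrome = XOR of all bits = 0 XOR 0 XOR 1 XOR 0 XOR 0 XOR 1 XOR 1 XOR 0 XOR 1 XOR 0 XOR 1 XOR 0 XOR 1 XOR 0 XOR 1 XOR 1 XOR 1 XOR 1 XOR 0 XOR 0 XOR 1 XOR 0 XOR 1 XOR 1 = 1

1


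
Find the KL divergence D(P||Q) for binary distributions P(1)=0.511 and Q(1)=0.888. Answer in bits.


KL = p*log2(p/q) + (1-p)*log2((1-p)/(1-q)) = 0.511*log2(0.511/0.888) + 0.489*log2(0.489/0.112) = 0.6324

0.6324 bits


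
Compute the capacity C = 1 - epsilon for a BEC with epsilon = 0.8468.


C = 1 - epsilon = 1 - 0.8468 = 0.1532

0.1532 bits


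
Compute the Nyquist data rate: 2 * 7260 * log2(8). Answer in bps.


Rate = 2 * B * log2(M) = 2 * 7260 * 3.0 = 43560.0

43560.0 bps


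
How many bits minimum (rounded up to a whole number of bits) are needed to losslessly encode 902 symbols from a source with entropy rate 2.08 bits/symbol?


Minimum bits >= n * H = 902 * 2.08 = 1876.16, rounded up to a whole number of bits = 1877

1877 bits


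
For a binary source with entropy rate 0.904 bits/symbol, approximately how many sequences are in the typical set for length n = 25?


log2|A_typical| = nH = 25 * 0.904 = 22.6, so |A_typical| ~ 2^22.6 = 6.357e+06

6.357e+06


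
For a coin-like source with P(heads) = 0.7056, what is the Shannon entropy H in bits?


H = -p*log2(p) - (1-p)*log2(1-p). -0.7056*log2(0.7056) = 0.354972; -0.2944*log2(0.2944) = 0.519366. H = 0.354972 + 0.519366 = 0.8743

0.8743 bits


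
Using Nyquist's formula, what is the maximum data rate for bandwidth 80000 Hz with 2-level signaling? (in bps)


Rate = 2 * B * log2(M) = 2 * 80000 * 1.0 = 160000.0

160000.0 bps


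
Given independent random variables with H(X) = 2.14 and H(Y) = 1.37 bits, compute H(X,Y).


For independent variables, H(X,Y) = H(X) + H(Y) = 2.14 + 1.37 = 3.51

3.51 bits


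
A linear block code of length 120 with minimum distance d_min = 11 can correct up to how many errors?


Correction capability = floor((d-1)/2) = floor((11-1)/2) = 5

5 errors


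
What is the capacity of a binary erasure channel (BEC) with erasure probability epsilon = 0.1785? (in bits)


C = 1 - epsilon = 1 - 0.1785 = 0.8215

0.8215 bits


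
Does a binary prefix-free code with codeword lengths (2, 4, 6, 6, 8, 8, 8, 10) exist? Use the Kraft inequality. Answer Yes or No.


Kraft sum = sum(2^(-l_i)) = 0.3564, need <= 1. Result: satisfied (a binary prefix-free code with these lengths exists)

Yes


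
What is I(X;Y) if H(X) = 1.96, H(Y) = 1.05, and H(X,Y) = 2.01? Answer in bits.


I(X;Y) = H(X) + H(Y) - H(X,Y) = 1.96 + 1.05 - 2.01 = 1.0

1.0 bits


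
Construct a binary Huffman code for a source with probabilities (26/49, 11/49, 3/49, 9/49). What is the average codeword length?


Huffman construction (repeatedly merge the two least-probable nodes; each merge adds 1 bit to every symbol beneath it): 3/49 + 9/49 = 12/49; 11/49 + 12/49 = 23/49; 23/49 + 26/49 = 1. Resulting codeword lengths (in the order the probabilities were given): (1, 2, 3, 3). L_avg = sum(p_i * l_i) = 26/49*1 + 11/49*2 + 3/49*3 + 9/49*3 = 12/7 = 1.7143

1.7143 bits


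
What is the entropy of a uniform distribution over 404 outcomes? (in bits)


H = log2(n) = log2(404) = 8.6582

8.6582 bits


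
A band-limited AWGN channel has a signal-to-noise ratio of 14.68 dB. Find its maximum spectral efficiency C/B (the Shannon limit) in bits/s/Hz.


SNR_linear = 10^(14.68/10) = 29.3765; C/B = log2(1 + SNR_linear) = log2(1 + 29.3765) = 4.9249

4.9249 bits/s/Hz


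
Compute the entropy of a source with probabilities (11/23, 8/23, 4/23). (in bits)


H = -sum(p_i * log2(p_i)). Terms: -(11/23)*log2(11/23) = 0.508932; -(8/23)*log2(8/23) = 0.529935; -(4/23)*log2(4/23) = 0.438880. H = 0.508932 + 0.529935 + 0.438880 = 1.4777

1.4777 bits


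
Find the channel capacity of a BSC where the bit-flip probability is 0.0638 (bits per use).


H(p) = -p*log2(p) - (1-p)*log2(1-p) = -0.0638*log2(0.0638) - 0.9362*log2(0.9362) = 0.253305 + 0.089043 = 0.3423. C = 1 - H(p) = 1 - 0.3423 = 0.6577

0.6577 bits


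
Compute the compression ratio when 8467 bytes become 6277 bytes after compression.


Ratio = original / compressed = 8467 / 6277 = 1.3489

1.3489


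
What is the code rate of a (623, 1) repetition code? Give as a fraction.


Rate = k/n = 1/623

1/623


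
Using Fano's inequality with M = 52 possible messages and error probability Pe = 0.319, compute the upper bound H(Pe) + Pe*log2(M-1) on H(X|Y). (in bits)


H(Pe) = -Pe*log2(Pe) - (1-Pe)*log2(1-Pe) = -0.319*log2(0.319) - 0.681*log2(0.681) = 0.525831 + 0.377460 = 0.9033. Pe*log2(M-1) = 0.319*log2(51) = 1.809504. Bound = H(Pe) + Pe*log2(M-1) = 0.525831 + 0.377460 + 1.809504 = 2.7128

2.7128 bits


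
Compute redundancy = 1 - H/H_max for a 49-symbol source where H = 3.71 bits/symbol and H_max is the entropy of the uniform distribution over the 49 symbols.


H_max = log2(K) = log2(49) = 5.6147 bits/symbol. Redundancy = 1 - H/H_max = 1 - 3.71/5.6147 = 1 - 0.6608 = 0.3392

0.3392


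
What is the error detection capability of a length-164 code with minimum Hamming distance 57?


Detection capability = d_min - 1 = 57 - 1 = 56

56 errors


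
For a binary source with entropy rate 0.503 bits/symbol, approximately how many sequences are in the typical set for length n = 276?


log2|A_typical| = nH = 276 * 0.503 = 138.828, so |A_typical| ~ 2^138.828 = 6.186e+41

6.186e+41


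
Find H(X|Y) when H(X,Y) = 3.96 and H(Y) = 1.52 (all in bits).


H(X|Y) = H(X,Y) - H(Y) = 3.96 - 1.52 = 2.44

2.44 bits


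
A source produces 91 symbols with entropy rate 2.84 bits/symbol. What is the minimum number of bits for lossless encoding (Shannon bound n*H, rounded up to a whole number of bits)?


Minimum bits >= n * H = 91 * 2.84 = 258.44, rounded up to a whole number of bits = 259

259 bits
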